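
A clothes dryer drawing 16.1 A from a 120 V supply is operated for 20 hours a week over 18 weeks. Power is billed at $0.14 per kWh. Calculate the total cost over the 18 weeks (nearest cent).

Power = 16.1 A × 120 V = 1932 W = 1.932 kW
Runtime = 20 h/week × 18 weeks = 360 h
Energy = 1.932 kW × 360 h = 695.52 kWh
Cost = 695.52 kWh × $0.14/kWh = $97.37

$97.37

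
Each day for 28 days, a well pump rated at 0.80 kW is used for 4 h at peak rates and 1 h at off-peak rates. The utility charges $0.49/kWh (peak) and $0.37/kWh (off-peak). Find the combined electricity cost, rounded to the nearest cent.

$52.19

Peak energy = 0.8 kW × 4 h × 28 = 89.6 kWh
Off-peak energy = 0.8 kW × 1 h × 28 = 22.4 kWh
Cost = 89.6 × $0.49 + 22.4 × $0.37 = $43.904 + $8.288 = $52.19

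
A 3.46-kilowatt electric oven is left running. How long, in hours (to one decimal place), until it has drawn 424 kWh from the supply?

122.5 h

Hours = 424 kWh ÷ 3.46 kW = 122.5 h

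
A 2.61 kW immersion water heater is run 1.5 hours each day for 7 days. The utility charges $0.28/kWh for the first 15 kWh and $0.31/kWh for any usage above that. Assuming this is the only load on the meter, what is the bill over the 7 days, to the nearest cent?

$8.05

Runtime = 1.5 h/day × 7 days = 10.5 h
Energy = 2.61 kW × 10.5 h = 27.405 kWh
Tier 1 (0–15 kWh): 15 × $0.28 = $4.2
Above 15 kWh: 12.405 × $0.31 = $3.84555
Bill = $8.05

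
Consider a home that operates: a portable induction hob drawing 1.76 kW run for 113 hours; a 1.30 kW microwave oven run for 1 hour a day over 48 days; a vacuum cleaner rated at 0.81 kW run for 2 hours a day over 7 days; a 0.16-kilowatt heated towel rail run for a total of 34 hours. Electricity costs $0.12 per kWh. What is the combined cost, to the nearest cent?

$33.37

portable induction hob: 1.76 kW × 113 h = 198.88 kWh
microwave oven: Runtime = 1 h/day × 48 days = 48 h
microwave oven: 1.3 kW × 48 h = 62.4 kWh
vacuum cleaner: Runtime = 2 h/day × 7 days = 14 h
vacuum cleaner: 0.81 kW × 14 h = 11.34 kWh
heated towel rail: 0.16 kW × 34 h = 5.44 kWh
Total energy = 278.06 kWh
Cost = 278.06 × $0.12 = $33.37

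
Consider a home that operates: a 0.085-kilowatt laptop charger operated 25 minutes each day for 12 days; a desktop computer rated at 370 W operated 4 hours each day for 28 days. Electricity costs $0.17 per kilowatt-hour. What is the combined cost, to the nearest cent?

$7.12

laptop charger: Runtime = 25 min × 12 = 300 min = 5 h
laptop charger: 0.085 kW × 5 h = 0.425 kWh
desktop computer: Runtime = 4 h/day × 28 days = 112 h
desktop computer: 0.37 kW × 112 h = 41.44 kWh
Total energy = 41.865 kWh
Cost = 41.865 × $0.17 = $7.12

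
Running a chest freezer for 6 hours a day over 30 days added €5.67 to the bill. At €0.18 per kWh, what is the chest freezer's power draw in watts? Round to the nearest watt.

175 W

Energy = €5.67 ÷ €0.18/kWh = 31.5 kWh
Runtime = 6 h/day × 30 days = 180 h
Power = 31.5 kWh ÷ 180 h = 0.175 kW = 175 W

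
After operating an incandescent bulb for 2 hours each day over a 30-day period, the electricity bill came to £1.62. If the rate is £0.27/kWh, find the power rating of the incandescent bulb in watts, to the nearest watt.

Energy = £1.62 ÷ £0.27/kWh = 6 kWh
Runtime = 2 h/day × 30 days = 60 h
Power = 6 kWh ÷ 60 h = 0.1 kW = 100 W

100 W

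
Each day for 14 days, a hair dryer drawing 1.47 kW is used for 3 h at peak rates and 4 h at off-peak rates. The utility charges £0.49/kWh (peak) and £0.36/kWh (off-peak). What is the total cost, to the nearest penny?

Peak energy = 1.47 kW × 3 h × 14 = 61.74 kWh
Off-peak energy = 1.47 kW × 4 h × 14 = 82.32 kWh
Cost = 61.74 × £0.49 + 82.32 × £0.36 = £30.2526 + £29.6352 = £59.89

£59.89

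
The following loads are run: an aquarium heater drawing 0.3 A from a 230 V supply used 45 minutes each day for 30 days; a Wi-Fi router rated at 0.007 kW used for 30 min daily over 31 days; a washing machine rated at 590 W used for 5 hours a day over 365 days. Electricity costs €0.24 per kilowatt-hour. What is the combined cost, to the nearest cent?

aquarium heater: Power = 0.3 A × 230 V = 69 W = 0.069 kW
aquarium heater: Runtime = 45 min × 30 = 1350 min = 22.5 h
aquarium heater: 0.069 kW × 22.5 h = 1.5525 kWh
Wi-Fi router: Runtime = 30 min × 31 = 930 min = 15.5 h
Wi-Fi router: 0.007 kW × 15.5 h = 0.1085 kWh
washing machine: Runtime = 5 h/day × 365 days = 1825 h
washing machine: 0.59 kW × 1825 h = 1076.75 kWh
Total energy = 1078.411 kWh
Cost = 1078.411 × €0.24 = €258.82

€258.82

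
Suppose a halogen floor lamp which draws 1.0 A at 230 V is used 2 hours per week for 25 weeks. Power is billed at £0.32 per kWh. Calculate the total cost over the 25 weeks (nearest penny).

Power = 1.0 A × 230 V = 230 W = 0.23 kW
Runtime = 2 h/week × 25 weeks = 50 h
Energy = 0.23 kW × 50 h = 11.5 kWh
Cost = 11.5 kWh × £0.32/kWh = £3.68

£3.68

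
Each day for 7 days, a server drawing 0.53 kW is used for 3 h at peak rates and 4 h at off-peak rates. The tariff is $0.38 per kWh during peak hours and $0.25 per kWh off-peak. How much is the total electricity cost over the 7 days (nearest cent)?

$7.94

Peak energy = 0.53 kW × 3 h × 7 = 11.13 kWh
Off-peak energy = 0.53 kW × 4 h × 7 = 14.84 kWh
Cost = 11.13 × $0.38 + 14.84 × $0.25 = $4.2294 + $3.71 = $7.94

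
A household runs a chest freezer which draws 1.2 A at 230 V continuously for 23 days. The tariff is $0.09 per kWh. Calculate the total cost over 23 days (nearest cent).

Power = 1.2 A × 230 V = 276 W = 0.276 kW
Runtime = 24 h × 23 = 552 h
Energy = 0.276 kW × 552 h = 152.352 kWh
Cost = 152.352 kWh × $0.09/kWh = $13.71

$13.71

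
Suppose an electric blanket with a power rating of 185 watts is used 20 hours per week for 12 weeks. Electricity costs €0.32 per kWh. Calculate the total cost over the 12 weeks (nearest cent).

Runtime = 20 h/week × 12 weeks = 240 h
Energy = 0.185 kW × 240 h = 44.4 kWh
Cost = 44.4 kWh × €0.32/kWh = €14.21

€14.21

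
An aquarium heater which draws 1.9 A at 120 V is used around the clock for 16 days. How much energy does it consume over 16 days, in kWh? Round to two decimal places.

Power = 1.9 A × 120 V = 228 W = 0.228 kW
Runtime = 24 h × 16 = 384 h
Energy = 0.228 kW × 384 h = 87.552 kWh ≈ 87.55 kWh

87.55 kWh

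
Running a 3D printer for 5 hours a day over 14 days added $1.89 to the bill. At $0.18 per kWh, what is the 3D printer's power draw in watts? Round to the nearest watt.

150 W

Energy = $1.89 ÷ $0.18/kWh = 10.5 kWh
Runtime = 5 h/day × 14 days = 70 h
Power = 10.5 kWh ÷ 70 h = 0.15 kW = 150 W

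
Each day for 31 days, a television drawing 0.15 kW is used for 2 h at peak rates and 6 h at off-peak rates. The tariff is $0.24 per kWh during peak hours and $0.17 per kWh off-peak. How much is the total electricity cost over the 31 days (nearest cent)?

$6.98

Peak energy = 0.15 kW × 2 h × 31 = 9.3 kWh
Off-peak energy = 0.15 kW × 6 h × 31 = 27.9 kWh
Cost = 9.3 × $0.24 + 27.9 × $0.17 = $2.232 + $4.743 = $6.98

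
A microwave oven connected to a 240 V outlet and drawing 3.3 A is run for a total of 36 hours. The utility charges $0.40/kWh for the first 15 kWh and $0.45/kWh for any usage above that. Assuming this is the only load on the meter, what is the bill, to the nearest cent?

Power = 3.3 A × 240 V = 792 W = 0.792 kW
Energy = 0.792 kW × 36 h = 28.512 kWh
Tier 1 (0–15 kWh): 15 × $0.40 = $6
Above 15 kWh: 13.512 × $0.45 = $6.0804
Bill = $12.08

$12.08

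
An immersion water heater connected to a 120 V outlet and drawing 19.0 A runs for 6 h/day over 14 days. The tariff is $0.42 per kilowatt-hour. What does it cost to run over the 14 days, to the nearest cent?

$80.44

Power = 19.0 A × 120 V = 2280 W = 2.28 kW
Runtime = 6 h/day × 14 days = 84 h
Energy = 2.28 kW × 84 h = 191.52 kWh
Cost = 191.52 kWh × $0.42/kWh = $80.44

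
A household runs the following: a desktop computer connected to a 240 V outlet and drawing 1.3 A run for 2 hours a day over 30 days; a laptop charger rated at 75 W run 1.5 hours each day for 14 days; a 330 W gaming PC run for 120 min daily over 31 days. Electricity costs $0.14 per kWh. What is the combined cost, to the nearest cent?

desktop computer: Power = 1.3 A × 240 V = 312 W = 0.312 kW
desktop computer: Runtime = 2 h/day × 30 days = 60 h
desktop computer: 0.312 kW × 60 h = 18.72 kWh
laptop charger: Runtime = 1.5 h/day × 14 days = 21 h
laptop charger: 0.075 kW × 21 h = 1.575 kWh
gaming PC: Runtime = 120 min × 31 = 3720 min = 62 h
gaming PC: 0.33 kW × 62 h = 20.46 kWh
Total energy = 40.755 kWh
Cost = 40.755 × $0.14 = $5.71

$5.71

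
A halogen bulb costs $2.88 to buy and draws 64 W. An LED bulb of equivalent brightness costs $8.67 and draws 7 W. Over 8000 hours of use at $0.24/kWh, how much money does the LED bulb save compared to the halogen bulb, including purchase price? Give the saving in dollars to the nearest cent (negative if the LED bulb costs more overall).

$103.65

halogen bulb: $2.88 + (64/1000) kW × 8000 h × $0.24 = $2.88 + $122.88 = $125.76
LED bulb: $8.67 + (7/1000) kW × 8000 h × $0.24 = $8.67 + $13.44 = $22.11
Saving = $125.76 − $22.11 = $103.65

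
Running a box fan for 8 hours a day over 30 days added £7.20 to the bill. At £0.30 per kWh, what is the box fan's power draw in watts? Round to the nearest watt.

100 W

Energy = £7.20 ÷ £0.30/kWh = 24 kWh
Runtime = 8 h/day × 30 days = 240 h
Power = 24 kWh ÷ 240 h = 0.1 kW = 100 W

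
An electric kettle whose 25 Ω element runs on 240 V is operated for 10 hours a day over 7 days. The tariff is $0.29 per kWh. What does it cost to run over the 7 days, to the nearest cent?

$46.77

Power = V²/R = 240²/25 = 2304 W = 2.304 kW
Runtime = 10 h/day × 7 days = 70 h
Energy = 2.304 kW × 70 h = 161.28 kWh
Cost = 161.28 kWh × $0.29/kWh = $46.77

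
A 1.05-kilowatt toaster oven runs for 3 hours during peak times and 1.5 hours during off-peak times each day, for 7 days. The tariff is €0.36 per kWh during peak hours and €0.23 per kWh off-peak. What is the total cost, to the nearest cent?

Peak energy = 1.05 kW × 3 h × 7 = 22.05 kWh
Off-peak energy = 1.05 kW × 1.5 h × 7 = 11.025 kWh
Cost = 22.05 × €0.36 + 11.025 × €0.23 = €7.938 + €2.53575 = €10.47

€10.47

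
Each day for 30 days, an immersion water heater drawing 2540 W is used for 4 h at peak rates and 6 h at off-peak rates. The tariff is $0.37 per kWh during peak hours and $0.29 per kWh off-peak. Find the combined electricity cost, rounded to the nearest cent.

Peak energy = 2.54 kW × 4 h × 30 = 304.8 kWh
Off-peak energy = 2.54 kW × 6 h × 30 = 457.2 kWh
Cost = 304.8 × $0.37 + 457.2 × $0.29 = $112.776 + $132.588 = $245.36

$245.36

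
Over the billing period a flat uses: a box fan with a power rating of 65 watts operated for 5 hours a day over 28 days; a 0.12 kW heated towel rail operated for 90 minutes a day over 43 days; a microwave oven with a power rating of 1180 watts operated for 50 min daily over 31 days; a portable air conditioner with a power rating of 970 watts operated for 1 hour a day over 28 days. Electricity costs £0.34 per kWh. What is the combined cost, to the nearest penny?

£25.32

box fan: Runtime = 5 h/day × 28 days = 140 h
box fan: 0.065 kW × 140 h = 9.1 kWh
heated towel rail: Runtime = 90 min × 43 = 3870 min = 64.5 h
heated towel rail: 0.12 kW × 64.5 h = 7.74 kWh
microwave oven: Runtime = 50 min × 31 = 1550 min = 25.833333… h
microwave oven: 1.18 kW × 25.833333… h = 30.483333… kWh
portable air conditioner: Runtime = 1 h/day × 28 days = 28 h
portable air conditioner: 0.97 kW × 28 h = 27.16 kWh
Total energy = 74.483333… kWh
Cost = 74.483333… × £0.34 = £25.32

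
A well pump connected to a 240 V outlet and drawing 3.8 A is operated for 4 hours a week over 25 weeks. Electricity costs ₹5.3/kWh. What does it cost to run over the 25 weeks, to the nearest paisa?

₹483.36

Power = 3.8 A × 240 V = 912 W = 0.912 kW
Runtime = 4 h/week × 25 weeks = 100 h
Energy = 0.912 kW × 100 h = 91.2 kWh
Cost = 91.2 kWh × ₹5.3/kWh = ₹483.36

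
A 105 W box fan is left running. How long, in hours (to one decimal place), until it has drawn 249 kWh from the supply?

Hours = 249 kWh ÷ 0.105 kW = 2371.4 h

2371.4 h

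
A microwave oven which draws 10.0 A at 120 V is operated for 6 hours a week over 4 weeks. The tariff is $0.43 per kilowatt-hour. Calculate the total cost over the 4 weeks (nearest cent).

$12.38

Power = 10.0 A × 120 V = 1200 W = 1.2 kW
Runtime = 6 h/week × 4 weeks = 24 h
Energy = 1.2 kW × 24 h = 28.8 kWh
Cost = 28.8 kWh × $0.43/kWh = $12.38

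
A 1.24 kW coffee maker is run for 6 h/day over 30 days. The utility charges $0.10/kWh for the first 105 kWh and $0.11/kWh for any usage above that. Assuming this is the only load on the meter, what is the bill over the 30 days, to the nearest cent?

Runtime = 6 h/day × 30 days = 180 h
Energy = 1.24 kW × 180 h = 223.2 kWh
Tier 1 (0–105 kWh): 105 × $0.10 = $10.5
Above 105 kWh: 118.2 × $0.11 = $13.002
Bill = $23.50

$23.50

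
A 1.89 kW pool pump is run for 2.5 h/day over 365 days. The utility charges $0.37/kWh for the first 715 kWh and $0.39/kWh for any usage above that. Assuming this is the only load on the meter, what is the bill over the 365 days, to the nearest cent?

$658.30

Runtime = 2.5 h/day × 365 days = 912.5 h
Energy = 1.89 kW × 912.5 h = 1724.625 kWh
Tier 1 (0–715 kWh): 715 × $0.37 = $264.55
Above 715 kWh: 1009.625 × $0.39 = $393.75375
Bill = $658.30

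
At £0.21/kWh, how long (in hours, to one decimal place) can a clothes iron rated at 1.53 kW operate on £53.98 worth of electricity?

Energy available = £53.98 ÷ £0.21/kWh = 257.0476 kWh
Hours = 257.0476 kWh ÷ 1.53 kW = 168.0 h

168.0 h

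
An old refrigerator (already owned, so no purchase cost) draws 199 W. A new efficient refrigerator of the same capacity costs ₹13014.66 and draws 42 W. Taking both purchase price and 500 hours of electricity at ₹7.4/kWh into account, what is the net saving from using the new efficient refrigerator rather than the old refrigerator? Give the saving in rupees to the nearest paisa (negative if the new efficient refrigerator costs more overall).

-₹12433.76

old refrigerator: ₹0.00 + (199/1000) kW × 500 h × ₹7.4 = ₹0.00 + ₹736.3 = ₹736.3
new efficient refrigerator: ₹13014.66 + (42/1000) kW × 500 h × ₹7.4 = ₹13014.66 + ₹155.4 = ₹13170.06
Saving = ₹736.3 − ₹13170.06 = −₹12433.76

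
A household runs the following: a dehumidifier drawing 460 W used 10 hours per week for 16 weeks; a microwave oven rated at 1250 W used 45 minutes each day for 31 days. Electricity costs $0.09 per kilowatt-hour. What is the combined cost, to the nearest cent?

dehumidifier: Runtime = 10 h/week × 16 weeks = 160 h
dehumidifier: 0.46 kW × 160 h = 73.6 kWh
microwave oven: Runtime = 45 min × 31 = 1395 min = 23.25 h
microwave oven: 1.25 kW × 23.25 h = 29.0625 kWh
Total energy = 102.6625 kWh
Cost = 102.6625 × $0.09 = $9.24

$9.24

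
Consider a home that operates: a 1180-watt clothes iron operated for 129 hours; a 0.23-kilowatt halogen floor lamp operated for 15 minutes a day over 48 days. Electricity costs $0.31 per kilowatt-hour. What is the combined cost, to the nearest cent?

$48.04

clothes iron: 1.18 kW × 129 h = 152.22 kWh
halogen floor lamp: Runtime = 15 min × 48 = 720 min = 12 h
halogen floor lamp: 0.23 kW × 12 h = 2.76 kWh
Total energy = 154.98 kWh
Cost = 154.98 × $0.31 = $48.04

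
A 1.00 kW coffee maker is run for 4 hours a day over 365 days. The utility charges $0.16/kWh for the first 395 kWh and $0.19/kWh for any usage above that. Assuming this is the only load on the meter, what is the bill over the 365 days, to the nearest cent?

$265.55

Runtime = 4 h/day × 365 days = 1460 h
Energy = 1 kW × 1460 h = 1460 kWh
Tier 1 (0–395 kWh): 395 × $0.16 = $63.2
Above 395 kWh: 1065 × $0.19 = $202.35
Bill = $265.55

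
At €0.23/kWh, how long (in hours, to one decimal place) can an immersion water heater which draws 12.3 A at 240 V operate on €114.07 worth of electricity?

Power = 12.3 A × 240 V = 2952 W = 2.952 kW
Energy available = €114.07 ÷ €0.23/kWh = 495.9565 kWh
Hours = 495.9565 kWh ÷ 2.952 kW = 168.0 h

168.0 h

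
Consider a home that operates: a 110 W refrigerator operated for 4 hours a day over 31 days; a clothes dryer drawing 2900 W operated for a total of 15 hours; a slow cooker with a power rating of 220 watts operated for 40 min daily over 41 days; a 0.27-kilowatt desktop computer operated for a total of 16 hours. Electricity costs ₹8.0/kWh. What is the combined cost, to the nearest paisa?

₹539.79

refrigerator: Runtime = 4 h/day × 31 days = 124 h
refrigerator: 0.11 kW × 124 h = 13.64 kWh
clothes dryer: 2.9 kW × 15 h = 43.5 kWh
slow cooker: Runtime = 40 min × 41 = 1640 min = 27.333333… h
slow cooker: 0.22 kW × 27.333333… h = 6.013333… kWh
desktop computer: 0.27 kW × 16 h = 4.32 kWh
Total energy = 67.473333… kWh
Cost = 67.473333… × ₹8.0 = ₹539.79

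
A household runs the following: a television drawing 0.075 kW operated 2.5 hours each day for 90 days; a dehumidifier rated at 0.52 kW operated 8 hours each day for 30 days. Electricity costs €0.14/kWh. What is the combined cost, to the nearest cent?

€19.83

television: Runtime = 2.5 h/day × 90 days = 225 h
television: 0.075 kW × 225 h = 16.875 kWh
dehumidifier: Runtime = 8 h/day × 30 days = 240 h
dehumidifier: 0.52 kW × 240 h = 124.8 kWh
Total energy = 141.675 kWh
Cost = 141.675 × €0.14 = €19.83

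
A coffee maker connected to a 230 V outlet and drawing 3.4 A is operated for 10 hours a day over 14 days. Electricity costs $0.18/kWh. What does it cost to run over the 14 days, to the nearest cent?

$19.71

Power = 3.4 A × 230 V = 782 W = 0.782 kW
Runtime = 10 h/day × 14 days = 140 h
Energy = 0.782 kW × 140 h = 109.48 kWh
Cost = 109.48 kWh × $0.18/kWh = $19.71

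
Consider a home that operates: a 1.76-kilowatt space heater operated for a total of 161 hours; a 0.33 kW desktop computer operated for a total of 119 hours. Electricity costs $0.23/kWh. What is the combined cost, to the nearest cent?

$74.20

space heater: 1.76 kW × 161 h = 283.36 kWh
desktop computer: 0.33 kW × 119 h = 39.27 kWh
Total energy = 322.63 kWh
Cost = 322.63 × $0.23 = $74.20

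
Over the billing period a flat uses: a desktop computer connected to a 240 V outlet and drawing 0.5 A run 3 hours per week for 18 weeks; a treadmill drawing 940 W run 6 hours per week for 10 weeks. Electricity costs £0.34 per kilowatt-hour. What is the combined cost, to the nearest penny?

desktop computer: Power = 0.5 A × 240 V = 120 W = 0.12 kW
desktop computer: Runtime = 3 h/week × 18 weeks = 54 h
desktop computer: 0.12 kW × 54 h = 6.48 kWh
treadmill: Runtime = 6 h/week × 10 weeks = 60 h
treadmill: 0.94 kW × 60 h = 56.4 kWh
Total energy = 62.88 kWh
Cost = 62.88 × £0.34 = £21.38

£21.38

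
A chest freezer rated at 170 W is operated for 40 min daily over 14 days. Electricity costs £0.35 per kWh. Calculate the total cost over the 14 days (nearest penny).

£0.56

Runtime = 40 min × 14 = 560 min = 9.333333… h
Energy = 0.17 kW × 9.333333… h = 1.586666… kWh
Cost = 1.586666… kWh × £0.35/kWh = £0.56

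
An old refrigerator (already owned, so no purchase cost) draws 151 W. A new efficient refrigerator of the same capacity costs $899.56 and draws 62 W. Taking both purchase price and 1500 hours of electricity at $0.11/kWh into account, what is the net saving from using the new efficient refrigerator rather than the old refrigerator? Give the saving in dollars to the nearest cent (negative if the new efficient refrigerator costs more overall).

old refrigerator: $0.00 + (151/1000) kW × 1500 h × $0.11 = $0.00 + $24.915 = $24.915
new efficient refrigerator: $899.56 + (62/1000) kW × 1500 h × $0.11 = $899.56 + $10.23 = $909.79
Saving = $24.915 − $909.79 = −$884.875 → -$884.88

-$884.88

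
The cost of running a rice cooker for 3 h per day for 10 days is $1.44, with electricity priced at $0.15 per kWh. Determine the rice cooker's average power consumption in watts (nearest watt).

Energy = $1.44 ÷ $0.15/kWh = 9.6 kWh
Runtime = 3 h/day × 10 days = 30 h
Power = 9.6 kWh ÷ 30 h = 0.32 kW = 320 W

320 W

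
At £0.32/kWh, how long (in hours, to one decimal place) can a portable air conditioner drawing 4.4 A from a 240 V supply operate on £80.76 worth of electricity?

Power = 4.4 A × 240 V = 1056 W = 1.056 kW
Energy available = £80.76 ÷ £0.32/kWh = 252.375 kWh
Hours = 252.375 kWh ÷ 1.056 kW = 239.0 h

239.0 h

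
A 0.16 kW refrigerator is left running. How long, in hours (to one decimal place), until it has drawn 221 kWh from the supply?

1381.3 h

Hours = 221 kWh ÷ 0.16 kW = 1381.3 h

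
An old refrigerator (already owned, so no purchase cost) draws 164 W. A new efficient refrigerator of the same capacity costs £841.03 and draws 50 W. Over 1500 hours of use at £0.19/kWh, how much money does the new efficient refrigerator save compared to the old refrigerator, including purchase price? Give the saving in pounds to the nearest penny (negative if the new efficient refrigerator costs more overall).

old refrigerator: £0.00 + (164/1000) kW × 1500 h × £0.19 = £0.00 + £46.74 = £46.74
new efficient refrigerator: £841.03 + (50/1000) kW × 1500 h × £0.19 = £841.03 + £14.25 = £855.28
Saving = £46.74 − £855.28 = −£808.54

-£808.54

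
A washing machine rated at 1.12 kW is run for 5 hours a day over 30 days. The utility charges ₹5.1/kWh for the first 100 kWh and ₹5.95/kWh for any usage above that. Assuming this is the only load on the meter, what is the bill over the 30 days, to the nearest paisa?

Runtime = 5 h/day × 30 days = 150 h
Energy = 1.12 kW × 150 h = 168 kWh
Tier 1 (0–100 kWh): 100 × ₹5.1 = ₹510
Above 100 kWh: 68 × ₹5.95 = ₹404.6
Bill = ₹914.60

₹914.60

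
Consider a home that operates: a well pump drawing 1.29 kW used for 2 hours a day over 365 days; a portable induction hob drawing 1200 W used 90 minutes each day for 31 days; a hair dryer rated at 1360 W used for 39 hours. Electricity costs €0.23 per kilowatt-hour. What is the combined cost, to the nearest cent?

€241.62

well pump: Runtime = 2 h/day × 365 days = 730 h
well pump: 1.29 kW × 730 h = 941.7 kWh
portable induction hob: Runtime = 90 min × 31 = 2790 min = 46.5 h
portable induction hob: 1.2 kW × 46.5 h = 55.8 kWh
hair dryer: 1.36 kW × 39 h = 53.04 kWh
Total energy = 1050.54 kWh
Cost = 1050.54 × €0.23 = €241.62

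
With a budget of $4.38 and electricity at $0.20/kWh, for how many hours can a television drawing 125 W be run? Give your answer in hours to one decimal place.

Energy available = $4.38 ÷ $0.20/kWh = 21.9 kWh
Hours = 21.9 kWh ÷ 0.125 kW = 175.2 h

175.2 h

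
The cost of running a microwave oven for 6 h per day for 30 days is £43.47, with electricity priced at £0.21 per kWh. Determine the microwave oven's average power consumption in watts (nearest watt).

1150 W

Energy = £43.47 ÷ £0.21/kWh = 207 kWh
Runtime = 6 h/day × 30 days = 180 h
Power = 207 kWh ÷ 180 h = 1.15 kW = 1150 W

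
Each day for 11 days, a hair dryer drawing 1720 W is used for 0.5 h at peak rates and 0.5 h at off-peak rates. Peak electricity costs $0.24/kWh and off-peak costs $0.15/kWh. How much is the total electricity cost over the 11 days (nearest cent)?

$3.69

Peak energy = 1.72 kW × 0.5 h × 11 = 9.46 kWh
Off-peak energy = 1.72 kW × 0.5 h × 11 = 9.46 kWh
Cost = 9.46 × $0.24 + 9.46 × $0.15 = $2.2704 + $1.419 = $3.69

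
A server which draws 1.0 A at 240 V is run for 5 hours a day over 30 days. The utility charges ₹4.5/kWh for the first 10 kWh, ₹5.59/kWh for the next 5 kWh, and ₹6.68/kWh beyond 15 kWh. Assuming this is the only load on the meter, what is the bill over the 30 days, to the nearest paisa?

Power = 1.0 A × 240 V = 240 W = 0.24 kW
Runtime = 5 h/day × 30 days = 150 h
Energy = 0.24 kW × 150 h = 36 kWh
Tier 1 (0–10 kWh): 10 × ₹4.5 = ₹45
Tier 2 (10–15 kWh): 5 × ₹5.59 = ₹27.95
Above 15 kWh: 21 × ₹6.68 = ₹140.28
Bill = ₹213.23

₹213.23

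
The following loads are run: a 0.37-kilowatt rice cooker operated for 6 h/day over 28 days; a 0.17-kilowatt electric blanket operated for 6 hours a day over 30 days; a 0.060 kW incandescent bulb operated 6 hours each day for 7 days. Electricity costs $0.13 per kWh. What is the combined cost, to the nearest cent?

rice cooker: Runtime = 6 h/day × 28 days = 168 h
rice cooker: 0.37 kW × 168 h = 62.16 kWh
electric blanket: Runtime = 6 h/day × 30 days = 180 h
electric blanket: 0.17 kW × 180 h = 30.6 kWh
incandescent bulb: Runtime = 6 h/day × 7 days = 42 h
incandescent bulb: 0.06 kW × 42 h = 2.52 kWh
Total energy = 95.28 kWh
Cost = 95.28 × $0.13 = $12.39

$12.39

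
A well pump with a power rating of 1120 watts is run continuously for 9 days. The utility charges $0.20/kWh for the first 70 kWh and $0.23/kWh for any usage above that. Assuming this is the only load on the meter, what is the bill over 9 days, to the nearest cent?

$53.54

Runtime = 24 h × 9 = 216 h
Energy = 1.12 kW × 216 h = 241.92 kWh
Tier 1 (0–70 kWh): 70 × $0.20 = $14
Above 70 kWh: 171.92 × $0.23 = $39.5416
Bill = $53.54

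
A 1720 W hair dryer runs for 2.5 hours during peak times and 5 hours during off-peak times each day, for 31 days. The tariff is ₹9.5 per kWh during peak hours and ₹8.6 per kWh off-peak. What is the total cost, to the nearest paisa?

Peak energy = 1.72 kW × 2.5 h × 31 = 133.3 kWh
Off-peak energy = 1.72 kW × 5 h × 31 = 266.6 kWh
Cost = 133.3 × ₹9.5 + 266.6 × ₹8.6 = ₹1266.35 + ₹2292.76 = ₹3559.11

₹3559.11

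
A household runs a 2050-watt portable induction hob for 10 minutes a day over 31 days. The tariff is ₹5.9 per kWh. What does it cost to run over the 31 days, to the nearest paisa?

₹62.49

Runtime = 10 min × 31 = 310 min = 5.166666… h
Energy = 2.05 kW × 5.166666… h = 10.591666… kWh
Cost = 10.591666… kWh × ₹5.9/kWh = ₹62.49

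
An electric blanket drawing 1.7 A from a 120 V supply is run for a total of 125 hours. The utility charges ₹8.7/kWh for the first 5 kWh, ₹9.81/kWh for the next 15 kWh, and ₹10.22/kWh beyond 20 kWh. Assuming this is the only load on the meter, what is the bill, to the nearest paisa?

₹246.86

Power = 1.7 A × 120 V = 204 W = 0.204 kW
Energy = 0.204 kW × 125 h = 25.5 kWh
Tier 1 (0–5 kWh): 5 × ₹8.7 = ₹43.5
Tier 2 (5–20 kWh): 15 × ₹9.81 = ₹147.15
Above 20 kWh: 5.5 × ₹10.22 = ₹56.21
Bill = ₹246.86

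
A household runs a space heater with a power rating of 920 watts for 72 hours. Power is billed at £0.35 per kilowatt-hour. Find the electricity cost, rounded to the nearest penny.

Energy = 0.92 kW × 72 h = 66.24 kWh
Cost = 66.24 kWh × £0.35/kWh = £23.18

£23.18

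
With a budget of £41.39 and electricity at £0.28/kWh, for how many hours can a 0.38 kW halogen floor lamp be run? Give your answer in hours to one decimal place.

Energy available = £41.39 ÷ £0.28/kWh = 147.8214 kWh
Hours = 147.8214 kWh ÷ 0.38 kW = 389.0 h

389.0 h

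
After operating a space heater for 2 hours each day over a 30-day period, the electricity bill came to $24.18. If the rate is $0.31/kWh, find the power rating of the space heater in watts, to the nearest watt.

1300 W

Energy = $24.18 ÷ $0.31/kWh = 78 kWh
Runtime = 2 h/day × 30 days = 60 h
Power = 78 kWh ÷ 60 h = 1.3 kW = 1300 W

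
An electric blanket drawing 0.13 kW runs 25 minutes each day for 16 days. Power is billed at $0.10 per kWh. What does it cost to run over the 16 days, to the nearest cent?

Runtime = 25 min × 16 = 400 min = 6.666666… h
Energy = 0.13 kW × 6.666666… h = 0.866666… kWh
Cost = 0.866666… kWh × $0.10/kWh = $0.09

$0.09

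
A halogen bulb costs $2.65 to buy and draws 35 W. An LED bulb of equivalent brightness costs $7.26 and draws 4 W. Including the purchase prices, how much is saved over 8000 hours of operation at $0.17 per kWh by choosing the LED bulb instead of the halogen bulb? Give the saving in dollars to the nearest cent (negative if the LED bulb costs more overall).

$37.55

halogen bulb: $2.65 + (35/1000) kW × 8000 h × $0.17 = $2.65 + $47.6 = $50.25
LED bulb: $7.26 + (4/1000) kW × 8000 h × $0.17 = $7.26 + $5.44 = $12.7
Saving = $50.25 − $12.7 = $37.55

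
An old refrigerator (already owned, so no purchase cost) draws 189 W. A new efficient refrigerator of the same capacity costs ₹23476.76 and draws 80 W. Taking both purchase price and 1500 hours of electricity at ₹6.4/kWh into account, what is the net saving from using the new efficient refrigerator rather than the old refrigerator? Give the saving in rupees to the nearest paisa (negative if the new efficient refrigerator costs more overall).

-₹22430.36

old refrigerator: ₹0.00 + (189/1000) kW × 1500 h × ₹6.4 = ₹0.00 + ₹1814.4 = ₹1814.4
new efficient refrigerator: ₹23476.76 + (80/1000) kW × 1500 h × ₹6.4 = ₹23476.76 + ₹768 = ₹24244.76
Saving = ₹1814.4 − ₹24244.76 = −₹22430.36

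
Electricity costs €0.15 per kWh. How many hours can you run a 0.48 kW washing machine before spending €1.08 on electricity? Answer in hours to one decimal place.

Energy available = €1.08 ÷ €0.15/kWh = 7.2 kWh
Hours = 7.2 kWh ÷ 0.48 kW = 15.0 h

15.0 h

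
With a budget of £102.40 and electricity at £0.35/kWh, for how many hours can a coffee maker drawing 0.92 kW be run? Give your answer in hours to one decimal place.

318.0 h

Energy available = £102.40 ÷ £0.35/kWh = 292.5714 kWh
Hours = 292.5714 kWh ÷ 0.92 kW = 318.0 h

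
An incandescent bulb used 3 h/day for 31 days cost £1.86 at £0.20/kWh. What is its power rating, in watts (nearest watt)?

Energy = £1.86 ÷ £0.20/kWh = 9.3 kWh
Runtime = 3 h/day × 31 days = 93 h
Power = 9.3 kWh ÷ 93 h = 0.1 kW = 100 W

100 W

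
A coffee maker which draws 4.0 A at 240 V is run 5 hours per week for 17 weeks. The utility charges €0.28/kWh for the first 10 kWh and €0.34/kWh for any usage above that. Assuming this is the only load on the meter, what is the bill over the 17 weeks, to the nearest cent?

Power = 4.0 A × 240 V = 960 W = 0.96 kW
Runtime = 5 h/week × 17 weeks = 85 h
Energy = 0.96 kW × 85 h = 81.6 kWh
Tier 1 (0–10 kWh): 10 × €0.28 = €2.8
Above 10 kWh: 71.6 × €0.34 = €24.344
Bill = €27.14

€27.14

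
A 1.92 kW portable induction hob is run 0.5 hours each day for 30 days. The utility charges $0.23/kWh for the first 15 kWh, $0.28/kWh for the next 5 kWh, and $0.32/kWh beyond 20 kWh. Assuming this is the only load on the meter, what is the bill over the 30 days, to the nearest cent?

$7.67

Runtime = 0.5 h/day × 30 days = 15 h
Energy = 1.92 kW × 15 h = 28.8 kWh
Tier 1 (0–15 kWh): 15 × $0.23 = $3.45
Tier 2 (15–20 kWh): 5 × $0.28 = $1.4
Above 20 kWh: 8.8 × $0.32 = $2.816
Bill = $7.67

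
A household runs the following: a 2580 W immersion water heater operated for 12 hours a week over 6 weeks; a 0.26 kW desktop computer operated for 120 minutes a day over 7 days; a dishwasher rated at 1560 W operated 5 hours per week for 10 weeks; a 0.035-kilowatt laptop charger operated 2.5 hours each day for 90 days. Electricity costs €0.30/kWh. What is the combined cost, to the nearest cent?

€82.58

immersion water heater: Runtime = 12 h/week × 6 weeks = 72 h
immersion water heater: 2.58 kW × 72 h = 185.76 kWh
desktop computer: Runtime = 120 min × 7 = 840 min = 14 h
desktop computer: 0.26 kW × 14 h = 3.64 kWh
dishwasher: Runtime = 5 h/week × 10 weeks = 50 h
dishwasher: 1.56 kW × 50 h = 78 kWh
laptop charger: Runtime = 2.5 h/day × 90 days = 225 h
laptop charger: 0.035 kW × 225 h = 7.875 kWh
Total energy = 275.275 kWh
Cost = 275.275 × €0.30 = €82.58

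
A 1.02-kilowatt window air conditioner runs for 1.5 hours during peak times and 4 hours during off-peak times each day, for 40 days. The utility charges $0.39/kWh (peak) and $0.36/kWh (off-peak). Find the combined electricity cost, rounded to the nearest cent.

Peak energy = 1.02 kW × 1.5 h × 40 = 61.2 kWh
Off-peak energy = 1.02 kW × 4 h × 40 = 163.2 kWh
Cost = 61.2 × $0.39 + 163.2 × $0.36 = $23.868 + $58.752 = $82.62

$82.62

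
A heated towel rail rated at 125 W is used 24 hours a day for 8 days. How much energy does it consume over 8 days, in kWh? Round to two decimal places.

24.00 kWh

Runtime = 24 h × 8 = 192 h
Energy = 0.125 kW × 192 h = 24 kWh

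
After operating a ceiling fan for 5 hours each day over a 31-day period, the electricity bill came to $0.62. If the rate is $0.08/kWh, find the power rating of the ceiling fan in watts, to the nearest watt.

Energy = $0.62 ÷ $0.08/kWh = 7.75 kWh
Runtime = 5 h/day × 31 days = 155 h
Power = 7.75 kWh ÷ 155 h = 0.05 kW = 50 W

50 W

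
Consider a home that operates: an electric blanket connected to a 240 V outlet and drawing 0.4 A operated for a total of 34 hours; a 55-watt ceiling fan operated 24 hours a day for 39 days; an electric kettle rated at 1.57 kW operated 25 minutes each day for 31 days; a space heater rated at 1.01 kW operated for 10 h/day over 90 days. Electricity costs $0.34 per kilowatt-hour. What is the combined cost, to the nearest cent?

$334.57

electric blanket: Power = 0.4 A × 240 V = 96 W = 0.096 kW
electric blanket: 0.096 kW × 34 h = 3.264 kWh
ceiling fan: Runtime = 24 h × 39 = 936 h
ceiling fan: 0.055 kW × 936 h = 51.48 kWh
electric kettle: Runtime = 25 min × 31 = 775 min = 12.916666… h
electric kettle: 1.57 kW × 12.916666… h = 20.279166… kWh
space heater: Runtime = 10 h/day × 90 days = 900 h
space heater: 1.01 kW × 900 h = 909 kWh
Total energy = 984.023166… kWh
Cost = 984.023166… × $0.34 = $334.57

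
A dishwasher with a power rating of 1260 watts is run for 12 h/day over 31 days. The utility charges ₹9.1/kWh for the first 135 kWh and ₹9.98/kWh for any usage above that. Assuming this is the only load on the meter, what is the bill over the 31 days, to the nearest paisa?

₹4559.03

Runtime = 12 h/day × 31 days = 372 h
Energy = 1.26 kW × 372 h = 468.72 kWh
Tier 1 (0–135 kWh): 135 × ₹9.1 = ₹1228.5
Above 135 kWh: 333.72 × ₹9.98 = ₹3330.5256
Bill = ₹4559.03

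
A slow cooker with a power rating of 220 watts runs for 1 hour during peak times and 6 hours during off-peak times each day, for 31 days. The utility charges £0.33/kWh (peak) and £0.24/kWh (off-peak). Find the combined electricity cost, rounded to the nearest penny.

Peak energy = 0.22 kW × 1 h × 31 = 6.82 kWh
Off-peak energy = 0.22 kW × 6 h × 31 = 40.92 kWh
Cost = 6.82 × £0.33 + 40.92 × £0.24 = £2.2506 + £9.8208 = £12.07

£12.07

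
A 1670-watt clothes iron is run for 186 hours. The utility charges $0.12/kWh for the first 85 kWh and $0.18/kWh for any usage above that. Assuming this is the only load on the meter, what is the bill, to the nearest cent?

$50.81

Energy = 1.67 kW × 186 h = 310.62 kWh
Tier 1 (0–85 kWh): 85 × $0.12 = $10.2
Above 85 kWh: 225.62 × $0.18 = $40.6116
Bill = $50.81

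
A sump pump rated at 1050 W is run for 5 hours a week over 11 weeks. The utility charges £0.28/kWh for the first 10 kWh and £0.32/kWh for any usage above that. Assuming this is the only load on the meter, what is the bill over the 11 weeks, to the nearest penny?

£18.08

Runtime = 5 h/week × 11 weeks = 55 h
Energy = 1.05 kW × 55 h = 57.75 kWh
Tier 1 (0–10 kWh): 10 × £0.28 = £2.8
Above 10 kWh: 47.75 × £0.32 = £15.28
Bill = £18.08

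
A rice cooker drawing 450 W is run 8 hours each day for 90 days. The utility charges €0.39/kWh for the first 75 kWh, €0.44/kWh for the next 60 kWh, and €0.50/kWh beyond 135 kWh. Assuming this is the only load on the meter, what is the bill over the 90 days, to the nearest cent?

Runtime = 8 h/day × 90 days = 720 h
Energy = 0.45 kW × 720 h = 324 kWh
Tier 1 (0–75 kWh): 75 × €0.39 = €29.25
Tier 2 (75–135 kWh): 60 × €0.44 = €26.4
Above 135 kWh: 189 × €0.50 = €94.5
Bill = €150.15

€150.15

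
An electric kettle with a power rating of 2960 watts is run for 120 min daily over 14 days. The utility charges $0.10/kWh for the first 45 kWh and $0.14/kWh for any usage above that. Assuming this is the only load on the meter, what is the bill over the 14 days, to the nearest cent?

Runtime = 120 min × 14 = 1680 min = 28 h
Energy = 2.96 kW × 28 h = 82.88 kWh
Tier 1 (0–45 kWh): 45 × $0.10 = $4.5
Above 45 kWh: 37.88 × $0.14 = $5.3032
Bill = $9.80

$9.80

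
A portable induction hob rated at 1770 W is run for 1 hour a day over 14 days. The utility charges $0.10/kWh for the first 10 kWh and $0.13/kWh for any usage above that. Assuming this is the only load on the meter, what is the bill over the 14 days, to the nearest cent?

$2.92

Runtime = 1 h/day × 14 days = 14 h
Energy = 1.77 kW × 14 h = 24.78 kWh
Tier 1 (0–10 kWh): 10 × $0.10 = $1
Above 10 kWh: 14.78 × $0.13 = $1.9214
Bill = $2.92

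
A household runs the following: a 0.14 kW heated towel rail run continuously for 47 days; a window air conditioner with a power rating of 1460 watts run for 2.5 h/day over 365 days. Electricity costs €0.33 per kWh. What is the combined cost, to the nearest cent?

heated towel rail: Runtime = 24 h × 47 = 1128 h
heated towel rail: 0.14 kW × 1128 h = 157.92 kWh
window air conditioner: Runtime = 2.5 h/day × 365 days = 912.5 h
window air conditioner: 1.46 kW × 912.5 h = 1332.25 kWh
Total energy = 1490.17 kWh
Cost = 1490.17 × €0.33 = €491.76

€491.76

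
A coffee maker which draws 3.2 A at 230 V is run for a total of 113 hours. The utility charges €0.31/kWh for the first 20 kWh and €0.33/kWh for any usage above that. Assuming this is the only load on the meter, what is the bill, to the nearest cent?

Power = 3.2 A × 230 V = 736 W = 0.736 kW
Energy = 0.736 kW × 113 h = 83.168 kWh
Tier 1 (0–20 kWh): 20 × €0.31 = €6.2
Above 20 kWh: 63.168 × €0.33 = €20.84544
Bill = €27.05

€27.05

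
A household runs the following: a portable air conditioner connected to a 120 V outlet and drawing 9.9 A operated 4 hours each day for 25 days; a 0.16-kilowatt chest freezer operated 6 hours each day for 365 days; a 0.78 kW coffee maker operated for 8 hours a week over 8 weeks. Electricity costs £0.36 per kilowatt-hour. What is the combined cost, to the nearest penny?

portable air conditioner: Power = 9.9 A × 120 V = 1188 W = 1.188 kW
portable air conditioner: Runtime = 4 h/day × 25 days = 100 h
portable air conditioner: 1.188 kW × 100 h = 118.8 kWh
chest freezer: Runtime = 6 h/day × 365 days = 2190 h
chest freezer: 0.16 kW × 2190 h = 350.4 kWh
coffee maker: Runtime = 8 h/week × 8 weeks = 64 h
coffee maker: 0.78 kW × 64 h = 49.92 kWh
Total energy = 519.12 kWh
Cost = 519.12 × £0.36 = £186.88

£186.88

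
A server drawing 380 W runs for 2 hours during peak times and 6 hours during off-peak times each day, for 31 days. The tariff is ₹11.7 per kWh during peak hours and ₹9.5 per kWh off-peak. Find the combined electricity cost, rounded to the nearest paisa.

Peak energy = 0.38 kW × 2 h × 31 = 23.56 kWh
Off-peak energy = 0.38 kW × 6 h × 31 = 70.68 kWh
Cost = 23.56 × ₹11.7 + 70.68 × ₹9.5 = ₹275.652 + ₹671.46 = ₹947.11

₹947.11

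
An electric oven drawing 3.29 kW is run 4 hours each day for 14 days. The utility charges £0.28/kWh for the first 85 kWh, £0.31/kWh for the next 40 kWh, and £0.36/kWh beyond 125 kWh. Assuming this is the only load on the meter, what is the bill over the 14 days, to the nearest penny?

£57.53

Runtime = 4 h/day × 14 days = 56 h
Energy = 3.29 kW × 56 h = 184.24 kWh
Tier 1 (0–85 kWh): 85 × £0.28 = £23.8
Tier 2 (85–125 kWh): 40 × £0.31 = £12.4
Above 125 kWh: 59.24 × £0.36 = £21.3264
Bill = £57.53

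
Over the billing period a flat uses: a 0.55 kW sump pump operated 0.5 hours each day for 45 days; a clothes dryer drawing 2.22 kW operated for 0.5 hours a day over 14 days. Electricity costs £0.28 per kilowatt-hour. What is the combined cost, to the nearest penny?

£7.82

sump pump: Runtime = 0.5 h/day × 45 days = 22.5 h
sump pump: 0.55 kW × 22.5 h = 12.375 kWh
clothes dryer: Runtime = 0.5 h/day × 14 days = 7 h
clothes dryer: 2.22 kW × 7 h = 15.54 kWh
Total energy = 27.915 kWh
Cost = 27.915 × £0.28 = £7.82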